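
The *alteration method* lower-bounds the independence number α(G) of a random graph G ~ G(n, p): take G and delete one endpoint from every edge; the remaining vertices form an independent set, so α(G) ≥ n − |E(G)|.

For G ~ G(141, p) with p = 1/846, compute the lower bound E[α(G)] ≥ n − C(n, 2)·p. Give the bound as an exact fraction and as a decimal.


E[|E(G)|] = C(141, 2)·p = 9870 · (1/846) = 35/3.
E[α(G)] ≥ n − E[|E(G)|] = 141 − 35/3 = 388/3.
Numerically: ≈ 129.333333.
(This is only a lower bound; the true E[α(G)] may be larger.)

E[α(G)] ≥ 388/3 ≈ 129.333333.


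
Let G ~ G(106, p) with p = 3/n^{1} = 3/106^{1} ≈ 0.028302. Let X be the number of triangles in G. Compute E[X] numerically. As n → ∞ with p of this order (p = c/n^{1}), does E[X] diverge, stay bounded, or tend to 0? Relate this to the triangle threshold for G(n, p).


Number of potential triangles: C(106, 3) = 192920.
Each occurs with probability p³ ≈ (0.028302)³ ≈ 2.2669721e-05.
By linearity: E[X] = C(106, 3)·p³ ≈ 192920 · 2.2669721e-05 ≈ 4.37344.
Here α = 1, so p = 3/n is exactly at the triangle threshold p ~ 1/n. Asymptotically E[X] → c³/6 = 3³/6 = 9/2 ≈ 4.50000, a bounded constant. In this regime the triangle count is asymptotically Poisson(c³/6).

E[X] ≈ 4.37344; in regime p = Θ(1/n^{1}) E[X] stays bounded (at the triangle threshold p ~ 1/n).


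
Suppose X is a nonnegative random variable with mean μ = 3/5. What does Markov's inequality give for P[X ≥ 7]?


μ = E[X] = 3/5, a = 7.
Markov: P[X ≥ 7] ≤ μ/a = (3/5)/7 = 3/35.
Numerically: ≈ 0.085714.
(Since a = 7 > μ = 0.600000, the bound 3/35 is < 1 and informative.)

P[X ≥ 7] ≤ 3/35 ≈ 0.085714.


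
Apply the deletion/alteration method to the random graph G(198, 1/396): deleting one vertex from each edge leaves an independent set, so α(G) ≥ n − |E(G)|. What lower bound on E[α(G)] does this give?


E[|E(G)|] = C(198, 2)·p = 19503 · (1/396) = 197/4.
E[α(G)] ≥ n − E[|E(G)|] = 198 − 197/4 = 595/4.
Numerically: ≈ 148.750.
(This is only a lower bound; the true E[α(G)] may be larger.)

E[α(G)] ≥ 595/4 ≈ 148.750.


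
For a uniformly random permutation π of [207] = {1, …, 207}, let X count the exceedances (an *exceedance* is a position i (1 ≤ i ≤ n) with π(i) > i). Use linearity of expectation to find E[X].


Write X = Σ_{i=1}^{207} X_i, where X_i = 1_{π(i) > i}.
For each fixed i, π(i) is uniform over {1, …, 207} (marginal of a uniform permutation), so P[π(i) > i] = (n − i)/n. Summing: Σ_{i=1}^{207} (n − i)/n = (0 + 1 + … + 206)/207 = 207(207 − 1)/(2·207) = (207 − 1)/2.
Hence E[X] = Σ_{i=1}^{207} (207 − i)/207 = 103 ≈ 103.000000.

E[X] = 103 = 103.000000.


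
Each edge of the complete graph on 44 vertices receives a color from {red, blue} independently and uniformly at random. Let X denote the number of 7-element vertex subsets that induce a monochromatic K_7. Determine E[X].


Let X = Σ_S X_S over the C(44, 7) = 38320568 subsets S of size 7, where X_S = 1 if the K_7 on S is monochromatic.
For a fixed S, the K_7 on S has C(7, 2) = 21 edges. P[all 21 edges red] = (1/2)^21, and likewise for blue, so P[monochromatic] = 2·(1/2)^21 = 2^{1 − 21} = 1/1048576.
By linearity of expectation: E[X] = C(44, 7) · 2^{1 − 21} = 38320568 · 1/1048576 = 4790071/131072.
Numerically: E[X] ≈ 36.545.

E[X] = C(44,7)·2^(1−C(7,2)) = 4790071/131072 ≈ 36.545.


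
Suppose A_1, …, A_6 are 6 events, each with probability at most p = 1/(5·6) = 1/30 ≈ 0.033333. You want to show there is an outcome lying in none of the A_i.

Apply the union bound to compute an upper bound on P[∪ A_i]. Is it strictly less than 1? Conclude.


Union bound: P[∪_{i=1}^{6} A_i] ≤ Σ_i P[A_i] ≤ 6·p = 6·(1/30) = 1/5.
Numerically: 1/5 ≈ 0.200000.
Is 1/5 < 1? YES.
Since P[∪ A_i] ≤ 1/5 < 1, the complement has P[∩ A_i^c] ≥ 1 − 1/5 = 4/5 > 0, so some outcome avoids every A_i.

6·p = 1/5 ≈ 0.200000; existence CERTIFIED by the union bound.


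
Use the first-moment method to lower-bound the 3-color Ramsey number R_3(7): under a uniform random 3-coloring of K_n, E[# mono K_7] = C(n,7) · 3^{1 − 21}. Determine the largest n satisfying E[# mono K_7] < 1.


We need C(n, 7) · 3^{1 − 21} < 1, i.e. C(n, 7) < 3^{21 − 1} = 3486784401.
Check values of n near the boundary:
  n = 79: C(79, 7) = 2898753715; 2898753715 < 3486784401? YES
  n = 80: C(80, 7) = 3176716400; 3176716400 < 3486784401? YES
  n = 81: C(81, 7) = 3477216600; 3477216600 < 3486784401? YES
  n = 82: C(82, 7) = 3801756816; 3801756816 < 3486784401? NO
  n = 83: C(83, 7) = 4151918628; 4151918628 < 3486784401? NO
  n = 84: C(84, 7) = 4529365776; 4529365776 < 3486784401? NO
The largest n with C(n, 7) < 3486784401 is n = 81 (where E[X] = 42928600/43046721 ≈ 0.99726). Hence R_3(7) > 81, i.e. R_3(7) ≥ 82.

Largest n = 81; hence R_3(7) > 81.


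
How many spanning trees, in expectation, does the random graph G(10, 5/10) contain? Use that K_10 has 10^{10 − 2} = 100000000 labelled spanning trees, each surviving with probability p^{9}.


K_10 has 10^{10 − 2} = 100000000 labelled spanning trees.
For each such spanning tree H, let X_H = 1 if all 9 edges of H are present in G. Then P[X_H = 1] = p^{9} = (1/2)^{9} = 1/512.
Summing the indicators: E[X] = Σ_H E[X_H] = 100000000 · p^{9} = 100000000 · 1/512 = 390625/2.
Numerically: E[X] ≈ 1.953e+05.

E[X] = 100000000 · (1/2)^{9} = 390625/2 ≈ 1.953e+05.


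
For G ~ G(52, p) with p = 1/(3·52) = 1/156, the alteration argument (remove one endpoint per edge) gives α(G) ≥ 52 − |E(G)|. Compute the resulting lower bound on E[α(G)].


E[|E(G)|] = C(52, 2)·p = 1326 · (1/156) = 17/2.
E[α(G)] ≥ n − E[|E(G)|] = 52 − 17/2 = 87/2.
Numerically: ≈ 43.50000.
(This is only a lower bound; the true E[α(G)] may be larger.)

E[α(G)] ≥ 87/2 ≈ 43.50000.


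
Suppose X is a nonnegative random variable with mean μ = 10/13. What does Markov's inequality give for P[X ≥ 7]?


μ = E[X] = 10/13, a = 7.
Markov: P[X ≥ 7] ≤ μ/a = (10/13)/7 = 10/91.
Numerically: ≈ 0.109890.
(Since a = 7 > μ = 0.769231, the bound 10/91 is < 1 and informative.)

P[X ≥ 7] ≤ 10/91 ≈ 0.109890.


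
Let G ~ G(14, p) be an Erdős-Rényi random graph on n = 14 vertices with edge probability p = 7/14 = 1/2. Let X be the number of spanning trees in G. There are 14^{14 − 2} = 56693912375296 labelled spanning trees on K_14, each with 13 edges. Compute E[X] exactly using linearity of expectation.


K_14 has 14^{14 − 2} = 56693912375296 labelled spanning trees.
For each such spanning tree H, let X_H = 1 if all 13 edges of H are present in G. Then P[X_H = 1] = p^{13} = (1/2)^{13} = 1/8192.
Summing the indicators: E[X] = Σ_H E[X_H] = 56693912375296 · p^{13} = 56693912375296 · 1/8192 = 13841287201/2.
Numerically: E[X] ≈ 6.921e+09.

E[X] = 56693912375296 · (1/2)^{13} = 13841287201/2 ≈ 6.921e+09.


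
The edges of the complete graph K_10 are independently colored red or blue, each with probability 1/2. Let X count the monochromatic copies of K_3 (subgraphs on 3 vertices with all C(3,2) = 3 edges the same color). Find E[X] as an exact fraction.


Let X = Σ_S X_S over the C(10, 3) = 120 subsets S of size 3, where X_S = 1 if the K_3 on S is monochromatic.
For a fixed S, the K_3 on S has C(3, 2) = 3 edges. P[all 3 edges red] = (1/2)^3, and likewise for blue, so P[monochromatic] = 2·(1/2)^3 = 2^{1 − 3} = 1/4.
By linearity of expectation: E[X] = C(10, 3) · 2^{1 − 3} = 120 · 1/4 = 30.
Numerically: E[X] ≈ 30.000.

E[X] = C(10,3)·2^(1−C(3,2)) = 30 ≈ 30.000.


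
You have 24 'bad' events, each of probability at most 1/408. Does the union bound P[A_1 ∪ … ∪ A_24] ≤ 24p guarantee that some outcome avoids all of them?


Union bound: P[∪_{i=1}^{24} A_i] ≤ Σ_i P[A_i] ≤ 24·p = 24·(1/408) = 1/17.
Numerically: 1/17 ≈ 0.0588.
Is 1/17 < 1? YES.
Since P[∪ A_i] ≤ 1/17 < 1, the complement has P[∩ A_i^c] ≥ 1 − 1/17 = 16/17 > 0, so some outcome avoids every A_i.

24·p = 1/17 ≈ 0.0588; existence CERTIFIED by the union bound.


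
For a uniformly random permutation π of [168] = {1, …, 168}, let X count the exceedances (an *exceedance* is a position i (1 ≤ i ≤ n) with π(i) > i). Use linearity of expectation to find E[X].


Write X = Σ_{i=1}^{168} X_i, where X_i = 1_{π(i) > i}.
For each fixed i, π(i) is uniform over {1, …, 168} (marginal of a uniform permutation), so P[π(i) > i] = (n − i)/n. Summing: Σ_{i=1}^{168} (n − i)/n = (0 + 1 + … + 167)/168 = 168(168 − 1)/(2·168) = (168 − 1)/2.
Hence E[X] = Σ_{i=1}^{168} (168 − i)/168 = 167/2 ≈ 83.500000.

E[X] = 167/2 = 83.500000.


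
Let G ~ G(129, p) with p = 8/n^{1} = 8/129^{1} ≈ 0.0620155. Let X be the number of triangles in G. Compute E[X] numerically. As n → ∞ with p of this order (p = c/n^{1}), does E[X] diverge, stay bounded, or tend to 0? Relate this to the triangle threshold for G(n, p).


Number of potential triangles: C(129, 3) = 349504.
Each occurs with probability p³ ≈ (0.0620155)³ ≈ 2.38506835e-04.
By linearity: E[X] = C(129, 3)·p³ ≈ 349504 · 2.38506835e-04 ≈ 83.359093.
Here α = 1, so p = 8/n is exactly at the triangle threshold p ~ 1/n. Asymptotically E[X] → c³/6 = 8³/6 = 256/3 ≈ 85.333333, a bounded constant. In this regime the triangle count is asymptotically Poisson(c³/6).

E[X] ≈ 83.359093; in regime p = Θ(1/n^{1}) E[X] stays bounded (at the triangle threshold p ~ 1/n).


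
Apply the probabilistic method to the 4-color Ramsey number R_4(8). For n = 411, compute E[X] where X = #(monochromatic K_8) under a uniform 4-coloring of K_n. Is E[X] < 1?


E[X] = C(411, 8) · 4^{1 − 28} = 18855821462126715 · 4^{−27} = 18855821462126715/18014398509481984.
As a reduced fraction: E[X] = 18855821462126715/18014398509481984 ≈ 1.046708.
Is E[X] < 1? NO.
Since E[X] ≥ 1, the first-moment bound is inconclusive at n = 411; it does NOT by itself certify R_4(8) > 411.

E[X] = 18855821462126715/18014398509481984 ≈ 1.046708; E[X] ≥ 1; first-moment method inconclusive here.


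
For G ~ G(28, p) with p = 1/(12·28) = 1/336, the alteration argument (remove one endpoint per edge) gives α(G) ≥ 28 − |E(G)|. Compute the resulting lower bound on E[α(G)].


E[|E(G)|] = C(28, 2)·p = 378 · (1/336) = 9/8.
E[α(G)] ≥ n − E[|E(G)|] = 28 − 9/8 = 215/8.
Numerically: ≈ 26.87500.
(This is only a lower bound; the true E[α(G)] may be larger.)

E[α(G)] ≥ 215/8 ≈ 26.87500.


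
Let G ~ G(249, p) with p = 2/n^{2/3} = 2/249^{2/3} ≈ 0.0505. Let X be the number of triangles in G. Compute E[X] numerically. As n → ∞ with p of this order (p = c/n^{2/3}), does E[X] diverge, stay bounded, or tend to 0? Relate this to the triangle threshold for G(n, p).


Number of potential triangles: C(249, 3) = 2542124.
Each occurs with probability p³ ≈ (0.0505)³ ≈ 1.29030e-04.
By linearity: E[X] = C(249, 3)·p³ ≈ 2542124 · 1.29030e-04 ≈ 328.011.
Since α = 2/3 < 1, p = c/n^{2/3} ≫ 1/n is above the triangle threshold p ~ 1/n. Asymptotically E[X] ~ (c³/6)·n^{3(1−α)} = (2³/6)·n^{1} → ∞; triangles are abundant w.h.p.

E[X] ≈ 328.011; in regime p = Θ(1/n^{2/3}) E[X] diverges (above the triangle threshold p ~ 1/n).


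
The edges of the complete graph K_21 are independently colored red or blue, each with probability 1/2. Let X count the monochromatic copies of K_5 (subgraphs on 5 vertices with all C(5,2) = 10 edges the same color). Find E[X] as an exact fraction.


Let X = Σ_S X_S over the C(21, 5) = 20349 subsets S of size 5, where X_S = 1 if the K_5 on S is monochromatic.
For a fixed S, the K_5 on S has C(5, 2) = 10 edges. P[all 10 edges red] = (1/2)^10, and likewise for blue, so P[monochromatic] = 2·(1/2)^10 = 2^{1 − 10} = 1/512.
Summing: E[X] = C(21, 5) · 2^{1 − 10} = 20349 · 1/512 = 20349/512.
Numerically: E[X] ≈ 39.7441.

E[X] = C(21,5)·2^(1−C(5,2)) = 20349/512 ≈ 39.7441.


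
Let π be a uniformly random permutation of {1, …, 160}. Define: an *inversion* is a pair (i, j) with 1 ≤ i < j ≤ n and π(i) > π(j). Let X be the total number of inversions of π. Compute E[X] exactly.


Write X = Σ X_I over the C(160, 2) = 12720 pairs i < j, with X_I the indicator of one inversion.
There are 12720 indicators.
For each fixed pair i < j, the values π(i) and π(j) are two distinct elements of {1, …, 160} in uniformly random order; by symmetry P[π(i) > π(j)] = 1/2.
By linearity: E[X] = 12720 · (1/2) = C(160, 2) · (1/2) = 12720/2 = 6360 ≈ 6360.000000.

E[X] = 6360 = 6360.000000.


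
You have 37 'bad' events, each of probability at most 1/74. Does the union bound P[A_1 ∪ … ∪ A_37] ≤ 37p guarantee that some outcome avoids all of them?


Union bound: P[∪_{i=1}^{37} A_i] ≤ Σ_i P[A_i] ≤ 37·p = 37·(1/74) = 1/2.
Numerically: 1/2 ≈ 0.500.
Is 1/2 < 1? YES.
Since P[∪ A_i] ≤ 1/2 < 1, the complement has P[∩ A_i^c] ≥ 1 − 1/2 = 1/2 > 0, so some outcome avoids every A_i.

37·p = 1/2 ≈ 0.500; existence CERTIFIED by the union bound.


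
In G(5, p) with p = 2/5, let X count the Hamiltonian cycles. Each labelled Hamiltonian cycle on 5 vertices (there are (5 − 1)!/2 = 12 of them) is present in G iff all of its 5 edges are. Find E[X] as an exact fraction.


K_5 has (5 − 1)!/2 = 12 labelled Hamiltonian cycles.
For each such Hamiltonian cycle H, let X_H = 1 if all 5 edges of H are present in G. Then P[X_H = 1] = p^{5} = (2/5)^{5} = 32/3125.
By linearity of expectation: E[X] = Σ_H E[X_H] = 12 · p^{5} = 12 · 32/3125 = 384/3125.
Numerically: E[X] ≈ 0.1229.

E[X] = 12 · (2/5)^{5} = 384/3125 ≈ 0.1229.


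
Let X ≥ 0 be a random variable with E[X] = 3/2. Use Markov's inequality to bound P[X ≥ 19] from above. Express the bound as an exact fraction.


μ = E[X] = 3/2, a = 19.
Markov: P[X ≥ 19] ≤ μ/a = (3/2)/19 = 3/38.
Numerically: ≈ 0.078947.
(Since a = 19 > μ = 1.500000, the bound 3/38 is < 1 and informative.)

P[X ≥ 19] ≤ 3/38 ≈ 0.078947.


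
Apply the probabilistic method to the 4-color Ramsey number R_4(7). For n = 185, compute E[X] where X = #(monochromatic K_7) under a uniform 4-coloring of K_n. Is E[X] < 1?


E[X] = C(185, 7) · 4^{1 − 21} = 1311854301420 · 4^{−20} = 1311854301420/1099511627776.
As a reduced fraction: E[X] = 327963575355/274877906944 ≈ 1.193125.
Is E[X] < 1? NO.
Since E[X] ≥ 1, the first-moment bound is inconclusive at n = 185; it does NOT by itself certify R_4(7) > 185.

E[X] = 327963575355/274877906944 ≈ 1.193125; E[X] ≥ 1; first-moment method inconclusive here.


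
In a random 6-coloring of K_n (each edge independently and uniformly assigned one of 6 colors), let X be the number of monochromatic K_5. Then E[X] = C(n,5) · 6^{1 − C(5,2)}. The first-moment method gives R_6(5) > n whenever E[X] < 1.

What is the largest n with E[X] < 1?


We need C(n, 5) · 6^{1 − 10} < 1, i.e. C(n, 5) < 6^{10 − 1} = 10077696.
Check values of n near the boundary:
  n = 61: C(61, 5) = 5949147; 5949147 < 10077696? YES
  n = 62: C(62, 5) = 6471002; 6471002 < 10077696? YES
  n = 63: C(63, 5) = 7028847; 7028847 < 10077696? YES
  n = 64: C(64, 5) = 7624512; 7624512 < 10077696? YES
  n = 65: C(65, 5) = 8259888; 8259888 < 10077696? YES
  n = 66: C(66, 5) = 8936928; 8936928 < 10077696? YES
  n = 67: C(67, 5) = 9657648; 9657648 < 10077696? YES
  n = 68: C(68, 5) = 10424128; 10424128 < 10077696? NO
The largest n with C(n, 5) < 10077696 is n = 67 (where E[X] = 67067/69984 ≈ 0.9583). Hence R_6(5) > 67, i.e. R_6(5) ≥ 68.

Largest n = 67; hence R_6(5) > 67.


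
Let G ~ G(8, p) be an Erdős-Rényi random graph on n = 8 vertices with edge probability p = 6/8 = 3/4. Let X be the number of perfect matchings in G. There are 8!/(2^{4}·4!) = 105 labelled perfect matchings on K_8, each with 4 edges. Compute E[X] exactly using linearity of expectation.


K_8 has 8!/(2^{4}·4!) = 105 labelled perfect matchings.
For each such perfect matching H, let X_H = 1 if all 4 edges of H are present in G. Then P[X_H = 1] = p^{4} = (3/4)^{4} = 81/256.
Summing the indicators: E[X] = Σ_H E[X_H] = 105 · p^{4} = 105 · 81/256 = 8505/256.
Numerically: E[X] ≈ 33.223.

E[X] = 105 · (3/4)^{4} = 8505/256 ≈ 33.223.


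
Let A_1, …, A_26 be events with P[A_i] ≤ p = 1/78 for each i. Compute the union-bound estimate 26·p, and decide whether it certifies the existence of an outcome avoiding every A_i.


Union bound: P[∪_{i=1}^{26} A_i] ≤ Σ_i P[A_i] ≤ 26·p = 26·(1/78) = 1/3.
Numerically: 1/3 ≈ 0.33333.
Is 1/3 < 1? YES.
Since P[∪ A_i] ≤ 1/3 < 1, the complement has P[∩ A_i^c] ≥ 1 − 1/3 = 2/3 > 0, so some outcome avoids every A_i.

26·p = 1/3 ≈ 0.33333; existence CERTIFIED by the union bound.


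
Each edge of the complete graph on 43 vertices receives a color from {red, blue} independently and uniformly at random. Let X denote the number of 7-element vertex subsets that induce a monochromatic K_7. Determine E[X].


Let X = Σ_S X_S over the C(43, 7) = 32224114 subsets S of size 7, where X_S = 1 if the K_7 on S is monochromatic.
For a fixed S, the K_7 on S has C(7, 2) = 21 edges. P[all 21 edges red] = (1/2)^21, and likewise for blue, so P[monochromatic] = 2·(1/2)^21 = 2^{1 − 21} = 1/1048576.
By linearity of expectation: E[X] = C(43, 7) · 2^{1 − 21} = 32224114 · 1/1048576 = 16112057/524288.
Numerically: E[X] ≈ 30.731.

E[X] = C(43,7)·2^(1−C(7,2)) = 16112057/524288 ≈ 30.731.


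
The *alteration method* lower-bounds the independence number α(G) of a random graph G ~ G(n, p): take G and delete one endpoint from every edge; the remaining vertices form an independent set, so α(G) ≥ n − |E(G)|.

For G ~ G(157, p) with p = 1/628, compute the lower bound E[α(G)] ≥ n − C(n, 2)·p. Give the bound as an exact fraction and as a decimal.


E[|E(G)|] = C(157, 2)·p = 12246 · (1/628) = 39/2.
E[α(G)] ≥ n − E[|E(G)|] = 157 − 39/2 = 275/2.
Numerically: ≈ 137.500000.
(This is only a lower bound; the true E[α(G)] may be larger.)

E[α(G)] ≥ 275/2 ≈ 137.500000.


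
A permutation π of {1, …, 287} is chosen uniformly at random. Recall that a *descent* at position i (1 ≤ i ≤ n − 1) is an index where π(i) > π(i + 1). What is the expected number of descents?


Write X = Σ X_I over i = 1, …, 286, with X_I the indicator of one descent.
There are 286 indicators.
For each fixed i, the pair (π(i), π(i+1)) is a uniformly random ordered pair of distinct values from {1, …, 287}; by symmetry P[π(i) > π(i+1)] = 1/2.
By linearity: E[X] = 286 · (1/2) = (287 − 1) · (1/2) = 143 ≈ 143.00000.

E[X] = 143 = 143.00000.


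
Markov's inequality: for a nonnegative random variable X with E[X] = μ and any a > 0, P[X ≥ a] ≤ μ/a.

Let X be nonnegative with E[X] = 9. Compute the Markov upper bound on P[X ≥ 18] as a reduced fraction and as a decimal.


μ = E[X] = 9, a = 18.
Markov: P[X ≥ 18] ≤ μ/a = (9)/18 = 1/2.
Numerically: ≈ 0.5000.
(Since a = 18 > μ = 9.0000, the bound 1/2 is < 1 and informative.)

P[X ≥ 18] ≤ 1/2 ≈ 0.5000.


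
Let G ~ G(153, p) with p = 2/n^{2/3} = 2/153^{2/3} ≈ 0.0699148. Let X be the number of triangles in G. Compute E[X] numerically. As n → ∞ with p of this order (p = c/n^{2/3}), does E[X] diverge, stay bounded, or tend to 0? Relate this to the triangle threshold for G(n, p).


Number of potential triangles: C(153, 3) = 585276.
Each occurs with probability p³ ≈ (0.0699148)³ ≈ 3.41748900e-04.
By linearity: E[X] = C(153, 3)·p³ ≈ 585276 · 3.41748900e-04 ≈ 200.017429.
Since α = 2/3 < 1, p = c/n^{2/3} ≫ 1/n is above the triangle threshold p ~ 1/n. Asymptotically E[X] ~ (c³/6)·n^{3(1−α)} = (2³/6)·n^{1} → ∞; triangles are abundant w.h.p.

E[X] ≈ 200.017429; in regime p = Θ(1/n^{2/3}) E[X] diverges (above the triangle threshold p ~ 1/n).


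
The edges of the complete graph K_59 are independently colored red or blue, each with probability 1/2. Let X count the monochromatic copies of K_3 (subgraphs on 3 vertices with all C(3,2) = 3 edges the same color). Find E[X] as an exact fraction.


Let X = Σ_S X_S over the C(59, 3) = 32509 subsets S of size 3, where X_S = 1 if the K_3 on S is monochromatic.
For a fixed S, the K_3 on S has C(3, 2) = 3 edges. P[all 3 edges red] = (1/2)^3, and likewise for blue, so P[monochromatic] = 2·(1/2)^3 = 2^{1 − 3} = 1/4.
By linearity of expectation: E[X] = C(59, 3) · 2^{1 − 3} = 32509 · 1/4 = 32509/4.
Numerically: E[X] ≈ 8127.25000.

E[X] = C(59,3)·2^(1−C(3,2)) = 32509/4 ≈ 8127.25000.


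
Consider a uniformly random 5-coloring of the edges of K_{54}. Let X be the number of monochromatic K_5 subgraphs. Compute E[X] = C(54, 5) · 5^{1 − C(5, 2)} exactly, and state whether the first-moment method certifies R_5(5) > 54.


E[X] = C(54, 5) · 5^{1 − 10} = 3162510 · 5^{−9} = 3162510/1953125.
As a reduced fraction: E[X] = 632502/390625 ≈ 1.619.
Is E[X] < 1? NO.
Since E[X] ≥ 1, the first-moment bound is inconclusive at n = 54; it does NOT by itself certify R_5(5) > 54.

E[X] = 632502/390625 ≈ 1.619; E[X] ≥ 1; first-moment method inconclusive here.


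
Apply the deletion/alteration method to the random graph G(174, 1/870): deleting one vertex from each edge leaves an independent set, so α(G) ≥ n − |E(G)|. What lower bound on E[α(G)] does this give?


E[|E(G)|] = C(174, 2)·p = 15051 · (1/870) = 173/10.
E[α(G)] ≥ n − E[|E(G)|] = 174 − 173/10 = 1567/10.
Numerically: ≈ 156.70000.
(This is only a lower bound; the true E[α(G)] may be larger.)

E[α(G)] ≥ 1567/10 ≈ 156.70000.


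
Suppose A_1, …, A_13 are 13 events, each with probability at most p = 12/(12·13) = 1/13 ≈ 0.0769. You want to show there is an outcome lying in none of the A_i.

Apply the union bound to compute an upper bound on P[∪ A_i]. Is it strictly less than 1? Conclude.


Union bound: P[∪_{i=1}^{13} A_i] ≤ Σ_i P[A_i] ≤ 13·p = 13·(1/13) = 1.
Numerically: 1 ≈ 1.0000.
Is 1 < 1? NO.
Since the bound 1 is ≥ 1, the union bound is uninformative here; it does NOT by itself certify existence.

13·p = 1 ≈ 1.0000; existence NOT certified by the union bound.


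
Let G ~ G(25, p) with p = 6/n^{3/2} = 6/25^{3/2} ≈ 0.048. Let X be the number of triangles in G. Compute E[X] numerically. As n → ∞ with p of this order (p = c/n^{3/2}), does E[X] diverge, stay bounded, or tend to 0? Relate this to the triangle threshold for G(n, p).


Number of potential triangles: C(25, 3) = 2300.
Each occurs with probability p³ ≈ (0.048)³ ≈ 1.10592000e-04.
By linearity: E[X] = C(25, 3)·p³ ≈ 2300 · 1.10592000e-04 ≈ 0.254362.
Since α = 3/2 > 1, p = c/n^{3/2} = o(1/n) is below the triangle threshold p ~ 1/n. Asymptotically E[X] ~ (c³/6)·n^{3(1−α)} = (6³/6)·n^{-1.5} → 0, so by Markov's inequality G has no triangles w.h.p.

E[X] ≈ 0.254362; in regime p = Θ(1/n^{3/2}) E[X] tends to 0 (below the triangle threshold p ~ 1/n).


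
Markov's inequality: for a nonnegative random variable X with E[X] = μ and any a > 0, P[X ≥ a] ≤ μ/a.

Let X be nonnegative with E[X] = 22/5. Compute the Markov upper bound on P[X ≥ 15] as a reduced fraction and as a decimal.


μ = E[X] = 22/5, a = 15.
Markov: P[X ≥ 15] ≤ μ/a = (22/5)/15 = 22/75.
Numerically: ≈ 0.29333.
(Since a = 15 > μ = 4.40000, the bound 22/75 is < 1 and informative.)

P[X ≥ 15] ≤ 22/75 ≈ 0.29333.


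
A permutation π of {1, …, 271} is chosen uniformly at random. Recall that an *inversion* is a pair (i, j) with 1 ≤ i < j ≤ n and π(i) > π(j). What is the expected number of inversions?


Write X = Σ X_I over the C(271, 2) = 36585 pairs i < j, with X_I the indicator of one inversion.
There are 36585 indicators.
For each fixed pair i < j, the values π(i) and π(j) are two distinct elements of {1, …, 271} in uniformly random order; by symmetry P[π(i) > π(j)] = 1/2.
By linearity: E[X] = 36585 · (1/2) = C(271, 2) · (1/2) = 36585/2 = 36585/2 ≈ 18292.5000.

E[X] = 36585/2 = 18292.5000.


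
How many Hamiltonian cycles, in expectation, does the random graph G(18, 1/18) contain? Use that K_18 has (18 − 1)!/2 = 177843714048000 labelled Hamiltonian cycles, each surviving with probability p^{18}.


K_18 has (18 − 1)!/2 = 177843714048000 labelled Hamiltonian cycles.
For each such Hamiltonian cycle H, let X_H = 1 if all 18 edges of H are present in G. Then P[X_H = 1] = p^{18} = (1/18)^{18} = 1/39346408075296537575424.
By linearity of expectation: E[X] = Σ_H E[X_H] = 177843714048000 · p^{18} = 177843714048000 · 1/39346408075296537575424 = 14889875/3294258113514384.
Numerically: E[X] ≈ 4.5199e-09.

E[X] = 177843714048000 · (1/18)^{18} = 14889875/3294258113514384 ≈ 4.5199e-09.


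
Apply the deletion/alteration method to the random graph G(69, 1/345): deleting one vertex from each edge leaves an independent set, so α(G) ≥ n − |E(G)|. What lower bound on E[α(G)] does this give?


E[|E(G)|] = C(69, 2)·p = 2346 · (1/345) = 34/5.
E[α(G)] ≥ n − E[|E(G)|] = 69 − 34/5 = 311/5.
Numerically: ≈ 62.2000.
(This is only a lower bound; the true E[α(G)] may be larger.)

E[α(G)] ≥ 311/5 ≈ 62.2000.


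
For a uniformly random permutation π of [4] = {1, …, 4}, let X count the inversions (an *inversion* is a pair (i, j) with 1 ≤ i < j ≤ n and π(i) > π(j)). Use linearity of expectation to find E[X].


Write X = Σ X_I over the C(4, 2) = 6 pairs i < j, with X_I the indicator of one inversion.
There are 6 indicators.
For each fixed pair i < j, the values π(i) and π(j) are two distinct elements of {1, …, 4} in uniformly random order; by symmetry P[π(i) > π(j)] = 1/2.
By linearity: E[X] = 6 · (1/2) = C(4, 2) · (1/2) = 6/2 = 3 ≈ 3.00000.

E[X] = 3 = 3.00000.


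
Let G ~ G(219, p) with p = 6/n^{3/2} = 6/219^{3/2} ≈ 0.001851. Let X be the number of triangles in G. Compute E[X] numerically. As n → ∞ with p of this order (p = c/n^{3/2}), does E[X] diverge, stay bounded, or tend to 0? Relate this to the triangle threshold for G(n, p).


Number of potential triangles: C(219, 3) = 1726669.
Each occurs with probability p³ ≈ (0.001851)³ ≈ 6.345345e-09.
By linearity: E[X] = C(219, 3)·p³ ≈ 1726669 · 6.345345e-09 ≈ 0.0110.
Since α = 3/2 > 1, p = c/n^{3/2} = o(1/n) is below the triangle threshold p ~ 1/n. Asymptotically E[X] ~ (c³/6)·n^{3(1−α)} = (6³/6)·n^{-1.5} → 0, so by Markov's inequality G has no triangles w.h.p.

E[X] ≈ 0.0110; in regime p = Θ(1/n^{3/2}) E[X] tends to 0 (below the triangle threshold p ~ 1/n).


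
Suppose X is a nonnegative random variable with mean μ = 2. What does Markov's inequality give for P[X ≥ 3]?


μ = E[X] = 2, a = 3.
Markov: P[X ≥ 3] ≤ μ/a = (2)/3 = 2/3.
Numerically: ≈ 0.667.
(Since a = 3 > μ = 2.000, the bound 2/3 is < 1 and informative.)

P[X ≥ 3] ≤ 2/3 ≈ 0.667.


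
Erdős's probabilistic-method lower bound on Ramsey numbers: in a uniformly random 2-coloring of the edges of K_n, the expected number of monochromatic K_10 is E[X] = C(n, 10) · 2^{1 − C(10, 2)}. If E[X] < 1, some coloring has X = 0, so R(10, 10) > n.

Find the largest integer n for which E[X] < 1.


We need C(n, 10) · 2^{1 − 45} < 1, i.e. C(n, 10) < 2^{45 − 1} = 17592186044416.
Check values of n near the boundary:
  n = 96: C(96, 10) = 11279926456656; 11279926456656 < 17592186044416? YES
  n = 97: C(97, 10) = 12576469727536; 12576469727536 < 17592186044416? YES
  n = 98: C(98, 10) = 14005614014756; 14005614014756 < 17592186044416? YES
  n = 99: C(99, 10) = 15579278510796; 15579278510796 < 17592186044416? YES
  n = 100: C(100, 10) = 17310309456440; 17310309456440 < 17592186044416? YES
  n = 101: C(101, 10) = 19212541264840; 19212541264840 < 17592186044416? NO
The largest n with C(n, 10) < 17592186044416 is n = 100 (where E[X] = 2163788682055/2199023255552 ≈ 0.9839772). Hence R(10, 10) > 100, i.e. R(10, 10) ≥ 101.

Largest n = 100; hence R(10, 10) > 100.


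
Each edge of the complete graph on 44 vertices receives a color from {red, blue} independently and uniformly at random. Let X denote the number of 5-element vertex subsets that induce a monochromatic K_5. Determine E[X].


Let X = Σ_S X_S over the C(44, 5) = 1086008 subsets S of size 5, where X_S = 1 if the K_5 on S is monochromatic.
For a fixed S, the K_5 on S has C(5, 2) = 10 edges. P[all 10 edges red] = (1/2)^10, and likewise for blue, so P[monochromatic] = 2·(1/2)^10 = 2^{1 − 10} = 1/512.
By linearity of expectation: E[X] = C(44, 5) · 2^{1 − 10} = 1086008 · 1/512 = 135751/64.
Numerically: E[X] ≈ 2121.1094.

E[X] = C(44,5)·2^(1−C(5,2)) = 135751/64 ≈ 2121.1094.


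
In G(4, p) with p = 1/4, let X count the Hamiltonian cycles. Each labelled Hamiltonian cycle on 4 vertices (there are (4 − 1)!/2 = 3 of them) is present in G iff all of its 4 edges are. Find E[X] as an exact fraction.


K_4 has (4 − 1)!/2 = 3 labelled Hamiltonian cycles.
For each such Hamiltonian cycle H, let X_H = 1 if all 4 edges of H are present in G. Then P[X_H = 1] = p^{4} = (1/4)^{4} = 1/256.
Summing the indicators: E[X] = Σ_H E[X_H] = 3 · p^{4} = 3 · 1/256 = 3/256.
Numerically: E[X] ≈ 0.0117188.

E[X] = 3 · (1/4)^{4} = 3/256 ≈ 0.0117188.


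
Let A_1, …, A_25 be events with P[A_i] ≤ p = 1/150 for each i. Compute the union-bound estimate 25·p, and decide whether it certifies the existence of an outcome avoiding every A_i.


Union bound: P[∪_{i=1}^{25} A_i] ≤ Σ_i P[A_i] ≤ 25·p = 25·(1/150) = 1/6.
Numerically: 1/6 ≈ 0.16667.
Is 1/6 < 1? YES.
Since P[∪ A_i] ≤ 1/6 < 1, the complement has P[∩ A_i^c] ≥ 1 − 1/6 = 5/6 > 0, so some outcome avoids every A_i.

25·p = 1/6 ≈ 0.16667; existence CERTIFIED by the union bound.


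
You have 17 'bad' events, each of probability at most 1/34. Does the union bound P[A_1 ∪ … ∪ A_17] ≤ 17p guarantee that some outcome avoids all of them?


Union bound: P[∪_{i=1}^{17} A_i] ≤ Σ_i P[A_i] ≤ 17·p = 17·(1/34) = 1/2.
Numerically: 1/2 ≈ 0.500000.
Is 1/2 < 1? YES.
Since P[∪ A_i] ≤ 1/2 < 1, the complement has P[∩ A_i^c] ≥ 1 − 1/2 = 1/2 > 0, so some outcome avoids every A_i.

17·p = 1/2 ≈ 0.500000; existence CERTIFIED by the union bound.


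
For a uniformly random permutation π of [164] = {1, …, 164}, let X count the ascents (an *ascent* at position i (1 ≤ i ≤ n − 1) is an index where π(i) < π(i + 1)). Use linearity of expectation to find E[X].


Write X = Σ X_I over i = 1, …, 163, with X_I the indicator of one ascent.
There are 163 indicators.
For each fixed i, the pair (π(i), π(i+1)) is a uniformly random ordered pair of distinct values from {1, …, 164}; by symmetry P[π(i) < π(i+1)] = 1/2.
By linearity: E[X] = 163 · (1/2) = (164 − 1) · (1/2) = 163/2 ≈ 81.500000.

E[X] = 163/2 = 81.500000.


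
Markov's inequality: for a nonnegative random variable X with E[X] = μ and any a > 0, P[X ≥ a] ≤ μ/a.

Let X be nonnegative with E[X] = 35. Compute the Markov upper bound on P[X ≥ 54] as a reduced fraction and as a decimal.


μ = E[X] = 35, a = 54.
Markov: P[X ≥ 54] ≤ μ/a = (35)/54 = 35/54.
Numerically: ≈ 0.64815.
(Since a = 54 > μ = 35.00000, the bound 35/54 is < 1 and informative.)

P[X ≥ 54] ≤ 35/54 ≈ 0.64815.


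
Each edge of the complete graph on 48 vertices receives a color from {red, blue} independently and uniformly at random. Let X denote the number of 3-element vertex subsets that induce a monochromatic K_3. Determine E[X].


Let X = Σ_S X_S over the C(48, 3) = 17296 subsets S of size 3, where X_S = 1 if the K_3 on S is monochromatic.
For a fixed S, the K_3 on S has C(3, 2) = 3 edges. P[all 3 edges red] = (1/2)^3, and likewise for blue, so P[monochromatic] = 2·(1/2)^3 = 2^{1 − 3} = 1/4.
By linearity of expectation: E[X] = C(48, 3) · 2^{1 − 3} = 17296 · 1/4 = 4324.
Numerically: E[X] ≈ 4324.000000.

E[X] = C(48,3)·2^(1−C(3,2)) = 4324 ≈ 4324.000000.


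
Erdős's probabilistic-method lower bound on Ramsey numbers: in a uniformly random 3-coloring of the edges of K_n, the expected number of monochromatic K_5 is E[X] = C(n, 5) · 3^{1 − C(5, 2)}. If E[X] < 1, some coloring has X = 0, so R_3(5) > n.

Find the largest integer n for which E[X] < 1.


We need C(n, 5) · 3^{1 − 10} < 1, i.e. C(n, 5) < 3^{10 − 1} = 19683.
Check values of n near the boundary:
  n = 18: C(18, 5) = 8568; 8568 < 19683? YES
  n = 19: C(19, 5) = 11628; 11628 < 19683? YES
  n = 20: C(20, 5) = 15504; 15504 < 19683? YES
  n = 21: C(21, 5) = 20349; 20349 < 19683? NO
  n = 22: C(22, 5) = 26334; 26334 < 19683? NO
The largest n with C(n, 5) < 19683 is n = 20 (where E[X] = 5168/6561 ≈ 0.788). Hence R_3(5) > 20, i.e. R_3(5) ≥ 21.

Largest n = 20; hence R_3(5) > 20.


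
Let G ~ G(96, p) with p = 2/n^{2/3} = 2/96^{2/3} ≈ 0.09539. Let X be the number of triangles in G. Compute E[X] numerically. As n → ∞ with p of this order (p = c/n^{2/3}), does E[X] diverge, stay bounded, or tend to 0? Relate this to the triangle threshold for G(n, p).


Number of potential triangles: C(96, 3) = 142880.
Each occurs with probability p³ ≈ (0.09539)³ ≈ 8.680556e-04.
By linearity: E[X] = C(96, 3)·p³ ≈ 142880 · 8.680556e-04 ≈ 124.0278.
Since α = 2/3 < 1, p = c/n^{2/3} ≫ 1/n is above the triangle threshold p ~ 1/n. Asymptotically E[X] ~ (c³/6)·n^{3(1−α)} = (2³/6)·n^{1} → ∞; triangles are abundant w.h.p.

E[X] ≈ 124.0278; in regime p = Θ(1/n^{2/3}) E[X] diverges (above the triangle threshold p ~ 1/n).


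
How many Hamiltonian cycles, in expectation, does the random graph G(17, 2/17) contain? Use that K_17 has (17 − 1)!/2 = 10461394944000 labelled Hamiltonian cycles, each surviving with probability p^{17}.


K_17 has (17 − 1)!/2 = 10461394944000 labelled Hamiltonian cycles.
For each such Hamiltonian cycle H, let X_H = 1 if all 17 edges of H are present in G. Then P[X_H = 1] = p^{17} = (2/17)^{17} = 131072/827240261886336764177.
By linearity of expectation: E[X] = Σ_H E[X_H] = 10461394944000 · p^{17} = 10461394944000 · 131072/827240261886336764177 = 1371195958099968000/827240261886336764177.
Numerically: E[X] ≈ 0.0016576.

E[X] = 10461394944000 · (2/17)^{17} = 1371195958099968000/827240261886336764177 ≈ 0.0016576.


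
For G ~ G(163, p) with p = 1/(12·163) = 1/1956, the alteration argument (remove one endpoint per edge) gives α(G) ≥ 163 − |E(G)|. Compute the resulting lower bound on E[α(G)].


E[|E(G)|] = C(163, 2)·p = 13203 · (1/1956) = 27/4.
E[α(G)] ≥ n − E[|E(G)|] = 163 − 27/4 = 625/4.
Numerically: ≈ 156.250.
(This is only a lower bound; the true E[α(G)] may be larger.)

E[α(G)] ≥ 625/4 ≈ 156.250.


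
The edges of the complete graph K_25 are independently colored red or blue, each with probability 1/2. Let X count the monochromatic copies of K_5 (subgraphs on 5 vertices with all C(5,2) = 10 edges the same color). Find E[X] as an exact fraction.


Let X = Σ_S X_S over the C(25, 5) = 53130 subsets S of size 5, where X_S = 1 if the K_5 on S is monochromatic.
For a fixed S, the K_5 on S has C(5, 2) = 10 edges. P[all 10 edges red] = (1/2)^10, and likewise for blue, so P[monochromatic] = 2·(1/2)^10 = 2^{1 − 10} = 1/512.
Summing: E[X] = C(25, 5) · 2^{1 − 10} = 53130 · 1/512 = 26565/256.
Numerically: E[X] ≈ 103.770.

E[X] = C(25,5)·2^(1−C(5,2)) = 26565/256 ≈ 103.770.


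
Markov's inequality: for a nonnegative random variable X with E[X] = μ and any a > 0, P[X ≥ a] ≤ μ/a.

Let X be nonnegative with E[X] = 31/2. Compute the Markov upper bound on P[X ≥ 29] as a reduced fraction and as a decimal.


μ = E[X] = 31/2, a = 29.
Markov: P[X ≥ 29] ≤ μ/a = (31/2)/29 = 31/58.
Numerically: ≈ 0.534483.
(Since a = 29 > μ = 15.500000, the bound 31/58 is < 1 and informative.)

P[X ≥ 29] ≤ 31/58 ≈ 0.534483.


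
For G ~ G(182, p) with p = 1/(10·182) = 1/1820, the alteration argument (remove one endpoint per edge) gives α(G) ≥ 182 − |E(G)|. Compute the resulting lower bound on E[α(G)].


E[|E(G)|] = C(182, 2)·p = 16471 · (1/1820) = 181/20.
E[α(G)] ≥ n − E[|E(G)|] = 182 − 181/20 = 3459/20.
Numerically: ≈ 172.95000.
(This is only a lower bound; the true E[α(G)] may be larger.)

E[α(G)] ≥ 3459/20 ≈ 172.95000.


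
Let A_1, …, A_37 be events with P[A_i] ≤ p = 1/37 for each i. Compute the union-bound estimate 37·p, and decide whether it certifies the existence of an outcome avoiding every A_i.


Union bound: P[∪_{i=1}^{37} A_i] ≤ Σ_i P[A_i] ≤ 37·p = 37·(1/37) = 1.
Numerically: 1 ≈ 1.0000.
Is 1 < 1? NO.
Since the bound 1 is ≥ 1, the union bound is uninformative here; it does NOT by itself certify existence.

37·p = 1 ≈ 1.0000; existence NOT certified by the union bound.


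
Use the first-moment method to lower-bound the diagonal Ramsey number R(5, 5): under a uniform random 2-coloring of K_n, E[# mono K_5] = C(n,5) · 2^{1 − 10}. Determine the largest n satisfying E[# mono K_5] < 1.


We need C(n, 5) · 2^{1 − 10} < 1, i.e. C(n, 5) < 2^{10 − 1} = 512.
Check values of n near the boundary:
  n = 7: C(7, 5) = 21; 21 < 512? YES
  n = 8: C(8, 5) = 56; 56 < 512? YES
  n = 9: C(9, 5) = 126; 126 < 512? YES
  n = 10: C(10, 5) = 252; 252 < 512? YES
  n = 11: C(11, 5) = 462; 462 < 512? YES
  n = 12: C(12, 5) = 792; 792 < 512? NO
  n = 13: C(13, 5) = 1287; 1287 < 512? NO
The largest n with C(n, 5) < 512 is n = 11 (where E[X] = 231/256 ≈ 0.902344). Hence R(5, 5) > 11, i.e. R(5, 5) ≥ 12.

Largest n = 11; hence R(5, 5) > 11.


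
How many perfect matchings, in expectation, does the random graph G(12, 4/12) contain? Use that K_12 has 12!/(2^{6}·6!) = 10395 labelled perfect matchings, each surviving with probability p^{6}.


K_12 has 12!/(2^{6}·6!) = 10395 labelled perfect matchings.
For each such perfect matching H, let X_H = 1 if all 6 edges of H are present in G. Then P[X_H = 1] = p^{6} = (1/3)^{6} = 1/729.
By linearity of expectation: E[X] = Σ_H E[X_H] = 10395 · p^{6} = 10395 · 1/729 = 385/27.
Numerically: E[X] ≈ 14.26.

E[X] = 10395 · (1/3)^{6} = 385/27 ≈ 14.26.


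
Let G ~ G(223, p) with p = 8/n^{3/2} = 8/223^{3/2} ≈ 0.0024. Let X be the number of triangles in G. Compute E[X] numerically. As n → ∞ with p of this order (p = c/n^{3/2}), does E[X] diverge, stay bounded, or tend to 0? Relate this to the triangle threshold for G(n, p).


Number of potential triangles: C(223, 3) = 1823471.
Each occurs with probability p³ ≈ (0.0024)³ ≈ 1.38643e-08.
By linearity: E[X] = C(223, 3)·p³ ≈ 1823471 · 1.38643e-08 ≈ 0.025.
Since α = 3/2 > 1, p = c/n^{3/2} = o(1/n) is below the triangle threshold p ~ 1/n. Asymptotically E[X] ~ (c³/6)·n^{3(1−α)} = (8³/6)·n^{-1.5} → 0, so by Markov's inequality G has no triangles w.h.p.

E[X] ≈ 0.025; in regime p = Θ(1/n^{3/2}) E[X] tends to 0 (below the triangle threshold p ~ 1/n).


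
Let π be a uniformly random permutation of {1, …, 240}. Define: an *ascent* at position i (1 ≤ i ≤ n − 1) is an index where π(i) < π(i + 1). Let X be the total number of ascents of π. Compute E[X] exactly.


Write X = Σ X_I over i = 1, …, 239, with X_I the indicator of one ascent.
There are 239 indicators.
For each fixed i, the pair (π(i), π(i+1)) is a uniformly random ordered pair of distinct values from {1, …, 240}; by symmetry P[π(i) < π(i+1)] = 1/2.
By linearity: E[X] = 239 · (1/2) = (240 − 1) · (1/2) = 239/2 ≈ 119.50000.

E[X] = 239/2 = 119.50000.


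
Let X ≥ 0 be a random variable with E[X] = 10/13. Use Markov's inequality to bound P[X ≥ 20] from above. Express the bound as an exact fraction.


μ = E[X] = 10/13, a = 20.
Markov: P[X ≥ 20] ≤ μ/a = (10/13)/20 = 1/26.
Numerically: ≈ 0.038.
(Since a = 20 > μ = 0.769, the bound 1/26 is < 1 and informative.)

P[X ≥ 20] ≤ 1/26 ≈ 0.038.


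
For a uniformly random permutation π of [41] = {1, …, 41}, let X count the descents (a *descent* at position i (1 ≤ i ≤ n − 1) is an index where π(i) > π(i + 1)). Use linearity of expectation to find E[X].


Write X = Σ X_I over i = 1, …, 40, with X_I the indicator of one descent.
There are 40 indicators.
For each fixed i, the pair (π(i), π(i+1)) is a uniformly random ordered pair of distinct values from {1, …, 41}; by symmetry P[π(i) > π(i+1)] = 1/2.
By linearity: E[X] = 40 · (1/2) = (41 − 1) · (1/2) = 20 ≈ 20.000000.

E[X] = 20 = 20.000000.
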